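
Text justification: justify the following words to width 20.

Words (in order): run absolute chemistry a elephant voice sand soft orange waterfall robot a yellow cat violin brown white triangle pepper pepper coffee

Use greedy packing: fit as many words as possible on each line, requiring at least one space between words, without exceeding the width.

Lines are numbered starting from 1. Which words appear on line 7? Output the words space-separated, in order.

Answer: triangle pepper

Derivation:
Line 1: ['run', 'absolute'] (min_width=12, slack=8)
Line 2: ['chemistry', 'a', 'elephant'] (min_width=20, slack=0)
Line 3: ['voice', 'sand', 'soft'] (min_width=15, slack=5)
Line 4: ['orange', 'waterfall'] (min_width=16, slack=4)
Line 5: ['robot', 'a', 'yellow', 'cat'] (min_width=18, slack=2)
Line 6: ['violin', 'brown', 'white'] (min_width=18, slack=2)
Line 7: ['triangle', 'pepper'] (min_width=15, slack=5)
Line 8: ['pepper', 'coffee'] (min_width=13, slack=7)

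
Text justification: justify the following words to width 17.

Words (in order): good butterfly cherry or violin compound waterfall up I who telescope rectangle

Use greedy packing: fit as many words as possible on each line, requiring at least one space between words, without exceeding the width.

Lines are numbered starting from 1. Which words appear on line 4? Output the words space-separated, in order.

Answer: waterfall up I

Derivation:
Line 1: ['good', 'butterfly'] (min_width=14, slack=3)
Line 2: ['cherry', 'or', 'violin'] (min_width=16, slack=1)
Line 3: ['compound'] (min_width=8, slack=9)
Line 4: ['waterfall', 'up', 'I'] (min_width=14, slack=3)
Line 5: ['who', 'telescope'] (min_width=13, slack=4)
Line 6: ['rectangle'] (min_width=9, slack=8)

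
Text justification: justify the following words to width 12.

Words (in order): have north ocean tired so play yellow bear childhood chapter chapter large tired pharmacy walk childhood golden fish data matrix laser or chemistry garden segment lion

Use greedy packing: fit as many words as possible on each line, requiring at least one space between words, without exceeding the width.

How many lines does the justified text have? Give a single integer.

Line 1: ['have', 'north'] (min_width=10, slack=2)
Line 2: ['ocean', 'tired'] (min_width=11, slack=1)
Line 3: ['so', 'play'] (min_width=7, slack=5)
Line 4: ['yellow', 'bear'] (min_width=11, slack=1)
Line 5: ['childhood'] (min_width=9, slack=3)
Line 6: ['chapter'] (min_width=7, slack=5)
Line 7: ['chapter'] (min_width=7, slack=5)
Line 8: ['large', 'tired'] (min_width=11, slack=1)
Line 9: ['pharmacy'] (min_width=8, slack=4)
Line 10: ['walk'] (min_width=4, slack=8)
Line 11: ['childhood'] (min_width=9, slack=3)
Line 12: ['golden', 'fish'] (min_width=11, slack=1)
Line 13: ['data', 'matrix'] (min_width=11, slack=1)
Line 14: ['laser', 'or'] (min_width=8, slack=4)
Line 15: ['chemistry'] (min_width=9, slack=3)
Line 16: ['garden'] (min_width=6, slack=6)
Line 17: ['segment', 'lion'] (min_width=12, slack=0)
Total lines: 17

Answer: 17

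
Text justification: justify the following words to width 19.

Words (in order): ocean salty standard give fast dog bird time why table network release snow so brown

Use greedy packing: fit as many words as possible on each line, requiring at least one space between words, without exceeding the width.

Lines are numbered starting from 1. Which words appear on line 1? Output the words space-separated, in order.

Line 1: ['ocean', 'salty'] (min_width=11, slack=8)
Line 2: ['standard', 'give', 'fast'] (min_width=18, slack=1)
Line 3: ['dog', 'bird', 'time', 'why'] (min_width=17, slack=2)
Line 4: ['table', 'network'] (min_width=13, slack=6)
Line 5: ['release', 'snow', 'so'] (min_width=15, slack=4)
Line 6: ['brown'] (min_width=5, slack=14)

Answer: ocean salty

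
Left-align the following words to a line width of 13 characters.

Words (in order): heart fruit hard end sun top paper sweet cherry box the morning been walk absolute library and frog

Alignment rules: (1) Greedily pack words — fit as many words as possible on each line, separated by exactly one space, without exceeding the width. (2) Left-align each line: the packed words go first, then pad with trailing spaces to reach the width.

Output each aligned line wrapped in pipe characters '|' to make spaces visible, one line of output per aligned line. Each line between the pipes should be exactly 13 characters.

Line 1: ['heart', 'fruit'] (min_width=11, slack=2)
Line 2: ['hard', 'end', 'sun'] (min_width=12, slack=1)
Line 3: ['top', 'paper'] (min_width=9, slack=4)
Line 4: ['sweet', 'cherry'] (min_width=12, slack=1)
Line 5: ['box', 'the'] (min_width=7, slack=6)
Line 6: ['morning', 'been'] (min_width=12, slack=1)
Line 7: ['walk', 'absolute'] (min_width=13, slack=0)
Line 8: ['library', 'and'] (min_width=11, slack=2)
Line 9: ['frog'] (min_width=4, slack=9)

Answer: |heart fruit  |
|hard end sun |
|top paper    |
|sweet cherry |
|box the      |
|morning been |
|walk absolute|
|library and  |
|frog         |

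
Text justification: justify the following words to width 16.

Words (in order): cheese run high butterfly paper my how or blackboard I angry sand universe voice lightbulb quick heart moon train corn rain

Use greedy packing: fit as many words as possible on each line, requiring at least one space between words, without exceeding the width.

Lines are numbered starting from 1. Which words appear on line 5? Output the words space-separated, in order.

Answer: angry sand

Derivation:
Line 1: ['cheese', 'run', 'high'] (min_width=15, slack=1)
Line 2: ['butterfly', 'paper'] (min_width=15, slack=1)
Line 3: ['my', 'how', 'or'] (min_width=9, slack=7)
Line 4: ['blackboard', 'I'] (min_width=12, slack=4)
Line 5: ['angry', 'sand'] (min_width=10, slack=6)
Line 6: ['universe', 'voice'] (min_width=14, slack=2)
Line 7: ['lightbulb', 'quick'] (min_width=15, slack=1)
Line 8: ['heart', 'moon', 'train'] (min_width=16, slack=0)
Line 9: ['corn', 'rain'] (min_width=9, slack=7)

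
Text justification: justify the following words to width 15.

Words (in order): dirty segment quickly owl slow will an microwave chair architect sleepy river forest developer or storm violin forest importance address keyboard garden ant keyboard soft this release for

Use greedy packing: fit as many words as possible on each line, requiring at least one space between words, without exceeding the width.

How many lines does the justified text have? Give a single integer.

Line 1: ['dirty', 'segment'] (min_width=13, slack=2)
Line 2: ['quickly', 'owl'] (min_width=11, slack=4)
Line 3: ['slow', 'will', 'an'] (min_width=12, slack=3)
Line 4: ['microwave', 'chair'] (min_width=15, slack=0)
Line 5: ['architect'] (min_width=9, slack=6)
Line 6: ['sleepy', 'river'] (min_width=12, slack=3)
Line 7: ['forest'] (min_width=6, slack=9)
Line 8: ['developer', 'or'] (min_width=12, slack=3)
Line 9: ['storm', 'violin'] (min_width=12, slack=3)
Line 10: ['forest'] (min_width=6, slack=9)
Line 11: ['importance'] (min_width=10, slack=5)
Line 12: ['address'] (min_width=7, slack=8)
Line 13: ['keyboard', 'garden'] (min_width=15, slack=0)
Line 14: ['ant', 'keyboard'] (min_width=12, slack=3)
Line 15: ['soft', 'this'] (min_width=9, slack=6)
Line 16: ['release', 'for'] (min_width=11, slack=4)
Total lines: 16

Answer: 16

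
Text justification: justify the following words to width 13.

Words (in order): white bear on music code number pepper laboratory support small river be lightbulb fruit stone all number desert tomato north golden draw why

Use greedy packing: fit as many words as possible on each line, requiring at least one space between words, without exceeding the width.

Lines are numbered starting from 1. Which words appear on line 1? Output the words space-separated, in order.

Answer: white bear on

Derivation:
Line 1: ['white', 'bear', 'on'] (min_width=13, slack=0)
Line 2: ['music', 'code'] (min_width=10, slack=3)
Line 3: ['number', 'pepper'] (min_width=13, slack=0)
Line 4: ['laboratory'] (min_width=10, slack=3)
Line 5: ['support', 'small'] (min_width=13, slack=0)
Line 6: ['river', 'be'] (min_width=8, slack=5)
Line 7: ['lightbulb'] (min_width=9, slack=4)
Line 8: ['fruit', 'stone'] (min_width=11, slack=2)
Line 9: ['all', 'number'] (min_width=10, slack=3)
Line 10: ['desert', 'tomato'] (min_width=13, slack=0)
Line 11: ['north', 'golden'] (min_width=12, slack=1)
Line 12: ['draw', 'why'] (min_width=8, slack=5)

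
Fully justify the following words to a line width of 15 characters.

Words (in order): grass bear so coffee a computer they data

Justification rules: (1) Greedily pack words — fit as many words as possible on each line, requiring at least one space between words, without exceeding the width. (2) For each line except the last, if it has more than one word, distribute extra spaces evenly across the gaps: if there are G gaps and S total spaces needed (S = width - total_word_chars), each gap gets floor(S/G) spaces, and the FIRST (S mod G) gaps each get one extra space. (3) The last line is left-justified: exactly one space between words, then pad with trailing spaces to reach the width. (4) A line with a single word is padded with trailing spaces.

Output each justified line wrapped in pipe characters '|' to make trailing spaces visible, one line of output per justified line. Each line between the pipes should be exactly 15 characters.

Line 1: ['grass', 'bear', 'so'] (min_width=13, slack=2)
Line 2: ['coffee', 'a'] (min_width=8, slack=7)
Line 3: ['computer', 'they'] (min_width=13, slack=2)
Line 4: ['data'] (min_width=4, slack=11)

Answer: |grass  bear  so|
|coffee        a|
|computer   they|
|data           |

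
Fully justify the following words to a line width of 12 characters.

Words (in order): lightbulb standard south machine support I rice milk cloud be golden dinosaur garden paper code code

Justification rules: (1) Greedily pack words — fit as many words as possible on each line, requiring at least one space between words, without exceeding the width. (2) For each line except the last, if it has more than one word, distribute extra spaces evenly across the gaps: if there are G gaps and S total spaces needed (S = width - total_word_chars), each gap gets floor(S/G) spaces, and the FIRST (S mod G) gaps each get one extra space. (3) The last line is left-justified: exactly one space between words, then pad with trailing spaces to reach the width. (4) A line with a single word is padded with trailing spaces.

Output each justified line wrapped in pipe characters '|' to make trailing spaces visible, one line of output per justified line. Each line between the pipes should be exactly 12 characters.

Line 1: ['lightbulb'] (min_width=9, slack=3)
Line 2: ['standard'] (min_width=8, slack=4)
Line 3: ['south'] (min_width=5, slack=7)
Line 4: ['machine'] (min_width=7, slack=5)
Line 5: ['support', 'I'] (min_width=9, slack=3)
Line 6: ['rice', 'milk'] (min_width=9, slack=3)
Line 7: ['cloud', 'be'] (min_width=8, slack=4)
Line 8: ['golden'] (min_width=6, slack=6)
Line 9: ['dinosaur'] (min_width=8, slack=4)
Line 10: ['garden', 'paper'] (min_width=12, slack=0)
Line 11: ['code', 'code'] (min_width=9, slack=3)

Answer: |lightbulb   |
|standard    |
|south       |
|machine     |
|support    I|
|rice    milk|
|cloud     be|
|golden      |
|dinosaur    |
|garden paper|
|code code   |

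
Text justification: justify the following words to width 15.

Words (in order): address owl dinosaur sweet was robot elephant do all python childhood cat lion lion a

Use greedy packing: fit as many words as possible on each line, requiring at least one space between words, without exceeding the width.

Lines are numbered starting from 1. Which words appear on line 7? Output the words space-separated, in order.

Line 1: ['address', 'owl'] (min_width=11, slack=4)
Line 2: ['dinosaur', 'sweet'] (min_width=14, slack=1)
Line 3: ['was', 'robot'] (min_width=9, slack=6)
Line 4: ['elephant', 'do', 'all'] (min_width=15, slack=0)
Line 5: ['python'] (min_width=6, slack=9)
Line 6: ['childhood', 'cat'] (min_width=13, slack=2)
Line 7: ['lion', 'lion', 'a'] (min_width=11, slack=4)

Answer: lion lion a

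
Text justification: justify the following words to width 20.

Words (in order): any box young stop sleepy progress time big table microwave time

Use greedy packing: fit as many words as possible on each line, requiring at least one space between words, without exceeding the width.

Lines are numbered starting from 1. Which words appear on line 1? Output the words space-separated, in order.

Line 1: ['any', 'box', 'young', 'stop'] (min_width=18, slack=2)
Line 2: ['sleepy', 'progress', 'time'] (min_width=20, slack=0)
Line 3: ['big', 'table', 'microwave'] (min_width=19, slack=1)
Line 4: ['time'] (min_width=4, slack=16)

Answer: any box young stop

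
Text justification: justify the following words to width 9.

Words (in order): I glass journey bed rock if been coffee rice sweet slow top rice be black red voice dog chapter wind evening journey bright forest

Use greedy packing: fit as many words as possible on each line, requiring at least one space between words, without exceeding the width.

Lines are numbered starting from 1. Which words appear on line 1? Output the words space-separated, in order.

Line 1: ['I', 'glass'] (min_width=7, slack=2)
Line 2: ['journey'] (min_width=7, slack=2)
Line 3: ['bed', 'rock'] (min_width=8, slack=1)
Line 4: ['if', 'been'] (min_width=7, slack=2)
Line 5: ['coffee'] (min_width=6, slack=3)
Line 6: ['rice'] (min_width=4, slack=5)
Line 7: ['sweet'] (min_width=5, slack=4)
Line 8: ['slow', 'top'] (min_width=8, slack=1)
Line 9: ['rice', 'be'] (min_width=7, slack=2)
Line 10: ['black', 'red'] (min_width=9, slack=0)
Line 11: ['voice', 'dog'] (min_width=9, slack=0)
Line 12: ['chapter'] (min_width=7, slack=2)
Line 13: ['wind'] (min_width=4, slack=5)
Line 14: ['evening'] (min_width=7, slack=2)
Line 15: ['journey'] (min_width=7, slack=2)
Line 16: ['bright'] (min_width=6, slack=3)
Line 17: ['forest'] (min_width=6, slack=3)

Answer: I glass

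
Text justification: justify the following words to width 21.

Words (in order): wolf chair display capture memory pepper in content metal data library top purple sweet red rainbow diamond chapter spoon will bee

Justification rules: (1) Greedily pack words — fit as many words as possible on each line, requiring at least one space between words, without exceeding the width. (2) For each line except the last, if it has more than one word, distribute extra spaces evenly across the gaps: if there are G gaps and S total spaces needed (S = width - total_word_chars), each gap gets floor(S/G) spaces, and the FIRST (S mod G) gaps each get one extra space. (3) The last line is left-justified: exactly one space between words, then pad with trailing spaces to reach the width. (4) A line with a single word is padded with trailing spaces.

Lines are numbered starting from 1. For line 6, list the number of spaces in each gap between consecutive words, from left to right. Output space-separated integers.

Line 1: ['wolf', 'chair', 'display'] (min_width=18, slack=3)
Line 2: ['capture', 'memory', 'pepper'] (min_width=21, slack=0)
Line 3: ['in', 'content', 'metal', 'data'] (min_width=21, slack=0)
Line 4: ['library', 'top', 'purple'] (min_width=18, slack=3)
Line 5: ['sweet', 'red', 'rainbow'] (min_width=17, slack=4)
Line 6: ['diamond', 'chapter', 'spoon'] (min_width=21, slack=0)
Line 7: ['will', 'bee'] (min_width=8, slack=13)

Answer: 1 1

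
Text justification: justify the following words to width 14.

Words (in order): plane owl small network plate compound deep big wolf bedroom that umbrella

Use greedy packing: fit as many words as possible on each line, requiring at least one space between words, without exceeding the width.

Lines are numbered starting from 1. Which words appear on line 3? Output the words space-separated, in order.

Answer: plate compound

Derivation:
Line 1: ['plane', 'owl'] (min_width=9, slack=5)
Line 2: ['small', 'network'] (min_width=13, slack=1)
Line 3: ['plate', 'compound'] (min_width=14, slack=0)
Line 4: ['deep', 'big', 'wolf'] (min_width=13, slack=1)
Line 5: ['bedroom', 'that'] (min_width=12, slack=2)
Line 6: ['umbrella'] (min_width=8, slack=6)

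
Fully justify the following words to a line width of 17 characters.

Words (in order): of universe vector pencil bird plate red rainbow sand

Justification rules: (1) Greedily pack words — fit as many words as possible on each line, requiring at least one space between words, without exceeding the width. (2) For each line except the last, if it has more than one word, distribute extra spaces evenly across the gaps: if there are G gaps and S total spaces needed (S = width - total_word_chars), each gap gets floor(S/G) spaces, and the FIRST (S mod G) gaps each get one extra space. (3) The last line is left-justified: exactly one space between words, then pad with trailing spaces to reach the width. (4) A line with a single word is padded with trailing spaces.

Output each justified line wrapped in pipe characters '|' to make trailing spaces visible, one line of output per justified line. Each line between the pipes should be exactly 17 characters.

Line 1: ['of', 'universe'] (min_width=11, slack=6)
Line 2: ['vector', 'pencil'] (min_width=13, slack=4)
Line 3: ['bird', 'plate', 'red'] (min_width=14, slack=3)
Line 4: ['rainbow', 'sand'] (min_width=12, slack=5)

Answer: |of       universe|
|vector     pencil|
|bird   plate  red|
|rainbow sand     |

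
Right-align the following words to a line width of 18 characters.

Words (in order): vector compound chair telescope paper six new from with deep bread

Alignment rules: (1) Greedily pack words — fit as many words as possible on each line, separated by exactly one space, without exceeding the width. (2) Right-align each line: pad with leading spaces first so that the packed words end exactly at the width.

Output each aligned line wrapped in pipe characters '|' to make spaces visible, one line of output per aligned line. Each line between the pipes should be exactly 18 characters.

Answer: |   vector compound|
|   chair telescope|
|paper six new from|
|   with deep bread|

Derivation:
Line 1: ['vector', 'compound'] (min_width=15, slack=3)
Line 2: ['chair', 'telescope'] (min_width=15, slack=3)
Line 3: ['paper', 'six', 'new', 'from'] (min_width=18, slack=0)
Line 4: ['with', 'deep', 'bread'] (min_width=15, slack=3)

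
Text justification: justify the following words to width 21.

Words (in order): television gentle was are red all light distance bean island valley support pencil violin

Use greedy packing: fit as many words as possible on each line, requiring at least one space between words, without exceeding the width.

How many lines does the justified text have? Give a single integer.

Answer: 5

Derivation:
Line 1: ['television', 'gentle', 'was'] (min_width=21, slack=0)
Line 2: ['are', 'red', 'all', 'light'] (min_width=17, slack=4)
Line 3: ['distance', 'bean', 'island'] (min_width=20, slack=1)
Line 4: ['valley', 'support', 'pencil'] (min_width=21, slack=0)
Line 5: ['violin'] (min_width=6, slack=15)
Total lines: 5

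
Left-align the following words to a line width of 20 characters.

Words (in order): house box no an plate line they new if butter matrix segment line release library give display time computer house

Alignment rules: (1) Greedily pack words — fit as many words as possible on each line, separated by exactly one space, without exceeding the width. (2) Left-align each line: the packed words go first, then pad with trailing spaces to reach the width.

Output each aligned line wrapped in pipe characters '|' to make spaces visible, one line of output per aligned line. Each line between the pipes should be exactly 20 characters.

Line 1: ['house', 'box', 'no', 'an'] (min_width=15, slack=5)
Line 2: ['plate', 'line', 'they', 'new'] (min_width=19, slack=1)
Line 3: ['if', 'butter', 'matrix'] (min_width=16, slack=4)
Line 4: ['segment', 'line', 'release'] (min_width=20, slack=0)
Line 5: ['library', 'give', 'display'] (min_width=20, slack=0)
Line 6: ['time', 'computer', 'house'] (min_width=19, slack=1)

Answer: |house box no an     |
|plate line they new |
|if butter matrix    |
|segment line release|
|library give display|
|time computer house |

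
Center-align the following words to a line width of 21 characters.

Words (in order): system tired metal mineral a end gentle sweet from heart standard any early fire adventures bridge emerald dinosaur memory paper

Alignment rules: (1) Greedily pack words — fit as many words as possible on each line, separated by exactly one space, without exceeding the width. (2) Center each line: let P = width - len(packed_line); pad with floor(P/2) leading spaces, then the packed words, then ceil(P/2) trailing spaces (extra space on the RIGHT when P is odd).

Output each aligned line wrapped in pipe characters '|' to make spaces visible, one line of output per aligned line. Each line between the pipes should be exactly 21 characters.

Line 1: ['system', 'tired', 'metal'] (min_width=18, slack=3)
Line 2: ['mineral', 'a', 'end', 'gentle'] (min_width=20, slack=1)
Line 3: ['sweet', 'from', 'heart'] (min_width=16, slack=5)
Line 4: ['standard', 'any', 'early'] (min_width=18, slack=3)
Line 5: ['fire', 'adventures'] (min_width=15, slack=6)
Line 6: ['bridge', 'emerald'] (min_width=14, slack=7)
Line 7: ['dinosaur', 'memory', 'paper'] (min_width=21, slack=0)

Answer: | system tired metal  |
|mineral a end gentle |
|  sweet from heart   |
| standard any early  |
|   fire adventures   |
|   bridge emerald    |
|dinosaur memory paper|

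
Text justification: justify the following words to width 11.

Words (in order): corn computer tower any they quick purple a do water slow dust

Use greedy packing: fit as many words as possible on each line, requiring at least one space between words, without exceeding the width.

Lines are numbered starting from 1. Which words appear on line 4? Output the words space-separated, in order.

Answer: they quick

Derivation:
Line 1: ['corn'] (min_width=4, slack=7)
Line 2: ['computer'] (min_width=8, slack=3)
Line 3: ['tower', 'any'] (min_width=9, slack=2)
Line 4: ['they', 'quick'] (min_width=10, slack=1)
Line 5: ['purple', 'a', 'do'] (min_width=11, slack=0)
Line 6: ['water', 'slow'] (min_width=10, slack=1)
Line 7: ['dust'] (min_width=4, slack=7)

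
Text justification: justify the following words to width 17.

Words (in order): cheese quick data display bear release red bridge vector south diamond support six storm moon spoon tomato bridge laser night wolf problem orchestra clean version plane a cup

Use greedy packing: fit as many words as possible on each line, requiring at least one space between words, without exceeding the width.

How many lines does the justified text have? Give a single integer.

Line 1: ['cheese', 'quick', 'data'] (min_width=17, slack=0)
Line 2: ['display', 'bear'] (min_width=12, slack=5)
Line 3: ['release', 'red'] (min_width=11, slack=6)
Line 4: ['bridge', 'vector'] (min_width=13, slack=4)
Line 5: ['south', 'diamond'] (min_width=13, slack=4)
Line 6: ['support', 'six', 'storm'] (min_width=17, slack=0)
Line 7: ['moon', 'spoon', 'tomato'] (min_width=17, slack=0)
Line 8: ['bridge', 'laser'] (min_width=12, slack=5)
Line 9: ['night', 'wolf'] (min_width=10, slack=7)
Line 10: ['problem', 'orchestra'] (min_width=17, slack=0)
Line 11: ['clean', 'version'] (min_width=13, slack=4)
Line 12: ['plane', 'a', 'cup'] (min_width=11, slack=6)
Total lines: 12

Answer: 12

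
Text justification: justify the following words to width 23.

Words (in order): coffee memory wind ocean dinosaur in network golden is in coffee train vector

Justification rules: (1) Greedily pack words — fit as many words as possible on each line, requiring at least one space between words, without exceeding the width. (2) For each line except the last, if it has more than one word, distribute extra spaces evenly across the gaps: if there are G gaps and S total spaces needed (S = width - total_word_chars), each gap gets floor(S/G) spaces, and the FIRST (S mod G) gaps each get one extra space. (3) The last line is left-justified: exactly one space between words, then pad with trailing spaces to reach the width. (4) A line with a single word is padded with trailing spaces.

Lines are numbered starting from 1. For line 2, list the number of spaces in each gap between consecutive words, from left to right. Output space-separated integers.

Answer: 4 4

Derivation:
Line 1: ['coffee', 'memory', 'wind'] (min_width=18, slack=5)
Line 2: ['ocean', 'dinosaur', 'in'] (min_width=17, slack=6)
Line 3: ['network', 'golden', 'is', 'in'] (min_width=20, slack=3)
Line 4: ['coffee', 'train', 'vector'] (min_width=19, slack=4)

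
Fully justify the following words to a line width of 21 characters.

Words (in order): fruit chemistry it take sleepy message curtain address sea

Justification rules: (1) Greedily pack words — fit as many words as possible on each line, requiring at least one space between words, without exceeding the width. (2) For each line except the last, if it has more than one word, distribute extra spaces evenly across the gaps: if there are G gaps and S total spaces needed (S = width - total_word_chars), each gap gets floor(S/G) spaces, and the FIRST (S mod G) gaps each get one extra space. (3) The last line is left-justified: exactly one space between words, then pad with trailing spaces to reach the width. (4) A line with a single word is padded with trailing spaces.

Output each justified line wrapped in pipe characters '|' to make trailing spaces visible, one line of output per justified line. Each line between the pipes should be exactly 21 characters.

Line 1: ['fruit', 'chemistry', 'it'] (min_width=18, slack=3)
Line 2: ['take', 'sleepy', 'message'] (min_width=19, slack=2)
Line 3: ['curtain', 'address', 'sea'] (min_width=19, slack=2)

Answer: |fruit   chemistry  it|
|take  sleepy  message|
|curtain address sea  |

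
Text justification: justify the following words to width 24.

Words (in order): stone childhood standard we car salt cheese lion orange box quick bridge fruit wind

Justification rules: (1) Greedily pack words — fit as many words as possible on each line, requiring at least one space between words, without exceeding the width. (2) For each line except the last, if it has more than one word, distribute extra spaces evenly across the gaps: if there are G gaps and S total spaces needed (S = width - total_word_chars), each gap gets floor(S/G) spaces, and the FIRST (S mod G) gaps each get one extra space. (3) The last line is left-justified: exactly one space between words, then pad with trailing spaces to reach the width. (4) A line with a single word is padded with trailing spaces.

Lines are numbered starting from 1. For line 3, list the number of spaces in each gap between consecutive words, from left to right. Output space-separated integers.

Line 1: ['stone', 'childhood', 'standard'] (min_width=24, slack=0)
Line 2: ['we', 'car', 'salt', 'cheese', 'lion'] (min_width=23, slack=1)
Line 3: ['orange', 'box', 'quick', 'bridge'] (min_width=23, slack=1)
Line 4: ['fruit', 'wind'] (min_width=10, slack=14)

Answer: 2 1 1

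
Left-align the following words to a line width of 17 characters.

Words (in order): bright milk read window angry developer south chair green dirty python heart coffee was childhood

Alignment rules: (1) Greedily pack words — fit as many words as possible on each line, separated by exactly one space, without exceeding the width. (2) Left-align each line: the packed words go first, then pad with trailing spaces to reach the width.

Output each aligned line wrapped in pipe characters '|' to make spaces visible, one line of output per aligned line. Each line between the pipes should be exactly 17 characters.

Answer: |bright milk read |
|window angry     |
|developer south  |
|chair green dirty|
|python heart     |
|coffee was       |
|childhood        |

Derivation:
Line 1: ['bright', 'milk', 'read'] (min_width=16, slack=1)
Line 2: ['window', 'angry'] (min_width=12, slack=5)
Line 3: ['developer', 'south'] (min_width=15, slack=2)
Line 4: ['chair', 'green', 'dirty'] (min_width=17, slack=0)
Line 5: ['python', 'heart'] (min_width=12, slack=5)
Line 6: ['coffee', 'was'] (min_width=10, slack=7)
Line 7: ['childhood'] (min_width=9, slack=8)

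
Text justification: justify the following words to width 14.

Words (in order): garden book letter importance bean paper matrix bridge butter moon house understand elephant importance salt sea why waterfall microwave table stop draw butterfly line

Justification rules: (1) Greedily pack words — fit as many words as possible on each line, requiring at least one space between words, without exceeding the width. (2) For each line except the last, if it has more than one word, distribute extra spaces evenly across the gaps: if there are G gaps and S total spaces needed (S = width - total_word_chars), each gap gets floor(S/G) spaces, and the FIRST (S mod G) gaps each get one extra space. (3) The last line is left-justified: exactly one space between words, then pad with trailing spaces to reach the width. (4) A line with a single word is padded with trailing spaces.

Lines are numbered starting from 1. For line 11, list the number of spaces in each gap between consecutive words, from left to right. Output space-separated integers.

Line 1: ['garden', 'book'] (min_width=11, slack=3)
Line 2: ['letter'] (min_width=6, slack=8)
Line 3: ['importance'] (min_width=10, slack=4)
Line 4: ['bean', 'paper'] (min_width=10, slack=4)
Line 5: ['matrix', 'bridge'] (min_width=13, slack=1)
Line 6: ['butter', 'moon'] (min_width=11, slack=3)
Line 7: ['house'] (min_width=5, slack=9)
Line 8: ['understand'] (min_width=10, slack=4)
Line 9: ['elephant'] (min_width=8, slack=6)
Line 10: ['importance'] (min_width=10, slack=4)
Line 11: ['salt', 'sea', 'why'] (min_width=12, slack=2)
Line 12: ['waterfall'] (min_width=9, slack=5)
Line 13: ['microwave'] (min_width=9, slack=5)
Line 14: ['table', 'stop'] (min_width=10, slack=4)
Line 15: ['draw', 'butterfly'] (min_width=14, slack=0)
Line 16: ['line'] (min_width=4, slack=10)

Answer: 2 2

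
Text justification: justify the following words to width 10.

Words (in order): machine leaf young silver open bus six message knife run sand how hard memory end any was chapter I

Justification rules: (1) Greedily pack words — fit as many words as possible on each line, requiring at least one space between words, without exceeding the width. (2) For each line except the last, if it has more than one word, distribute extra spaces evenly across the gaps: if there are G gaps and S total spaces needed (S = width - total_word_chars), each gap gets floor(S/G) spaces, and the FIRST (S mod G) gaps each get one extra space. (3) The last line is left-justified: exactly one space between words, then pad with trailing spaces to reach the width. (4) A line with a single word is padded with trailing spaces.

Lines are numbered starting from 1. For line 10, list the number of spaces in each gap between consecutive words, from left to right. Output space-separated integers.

Answer: 1

Derivation:
Line 1: ['machine'] (min_width=7, slack=3)
Line 2: ['leaf', 'young'] (min_width=10, slack=0)
Line 3: ['silver'] (min_width=6, slack=4)
Line 4: ['open', 'bus'] (min_width=8, slack=2)
Line 5: ['six'] (min_width=3, slack=7)
Line 6: ['message'] (min_width=7, slack=3)
Line 7: ['knife', 'run'] (min_width=9, slack=1)
Line 8: ['sand', 'how'] (min_width=8, slack=2)
Line 9: ['hard'] (min_width=4, slack=6)
Line 10: ['memory', 'end'] (min_width=10, slack=0)
Line 11: ['any', 'was'] (min_width=7, slack=3)
Line 12: ['chapter', 'I'] (min_width=9, slack=1)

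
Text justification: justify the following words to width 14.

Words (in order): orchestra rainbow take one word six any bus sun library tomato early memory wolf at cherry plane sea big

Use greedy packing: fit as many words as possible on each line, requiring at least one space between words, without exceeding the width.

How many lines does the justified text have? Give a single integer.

Answer: 8

Derivation:
Line 1: ['orchestra'] (min_width=9, slack=5)
Line 2: ['rainbow', 'take'] (min_width=12, slack=2)
Line 3: ['one', 'word', 'six'] (min_width=12, slack=2)
Line 4: ['any', 'bus', 'sun'] (min_width=11, slack=3)
Line 5: ['library', 'tomato'] (min_width=14, slack=0)
Line 6: ['early', 'memory'] (min_width=12, slack=2)
Line 7: ['wolf', 'at', 'cherry'] (min_width=14, slack=0)
Line 8: ['plane', 'sea', 'big'] (min_width=13, slack=1)
Total lines: 8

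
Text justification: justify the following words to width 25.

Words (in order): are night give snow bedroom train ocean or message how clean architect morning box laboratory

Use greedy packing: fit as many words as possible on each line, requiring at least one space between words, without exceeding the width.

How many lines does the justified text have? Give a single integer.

Line 1: ['are', 'night', 'give', 'snow'] (min_width=19, slack=6)
Line 2: ['bedroom', 'train', 'ocean', 'or'] (min_width=22, slack=3)
Line 3: ['message', 'how', 'clean'] (min_width=17, slack=8)
Line 4: ['architect', 'morning', 'box'] (min_width=21, slack=4)
Line 5: ['laboratory'] (min_width=10, slack=15)
Total lines: 5

Answer: 5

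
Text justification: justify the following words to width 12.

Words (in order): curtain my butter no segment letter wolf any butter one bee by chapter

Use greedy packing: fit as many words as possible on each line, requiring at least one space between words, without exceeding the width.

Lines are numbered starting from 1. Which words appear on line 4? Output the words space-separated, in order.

Answer: letter wolf

Derivation:
Line 1: ['curtain', 'my'] (min_width=10, slack=2)
Line 2: ['butter', 'no'] (min_width=9, slack=3)
Line 3: ['segment'] (min_width=7, slack=5)
Line 4: ['letter', 'wolf'] (min_width=11, slack=1)
Line 5: ['any', 'butter'] (min_width=10, slack=2)
Line 6: ['one', 'bee', 'by'] (min_width=10, slack=2)
Line 7: ['chapter'] (min_width=7, slack=5)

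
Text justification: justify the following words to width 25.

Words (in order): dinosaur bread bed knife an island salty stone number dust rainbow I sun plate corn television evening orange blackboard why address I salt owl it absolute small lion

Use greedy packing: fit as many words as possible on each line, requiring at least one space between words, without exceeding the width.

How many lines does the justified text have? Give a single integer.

Answer: 7

Derivation:
Line 1: ['dinosaur', 'bread', 'bed', 'knife'] (min_width=24, slack=1)
Line 2: ['an', 'island', 'salty', 'stone'] (min_width=21, slack=4)
Line 3: ['number', 'dust', 'rainbow', 'I', 'sun'] (min_width=25, slack=0)
Line 4: ['plate', 'corn', 'television'] (min_width=21, slack=4)
Line 5: ['evening', 'orange', 'blackboard'] (min_width=25, slack=0)
Line 6: ['why', 'address', 'I', 'salt', 'owl', 'it'] (min_width=25, slack=0)
Line 7: ['absolute', 'small', 'lion'] (min_width=19, slack=6)
Total lines: 7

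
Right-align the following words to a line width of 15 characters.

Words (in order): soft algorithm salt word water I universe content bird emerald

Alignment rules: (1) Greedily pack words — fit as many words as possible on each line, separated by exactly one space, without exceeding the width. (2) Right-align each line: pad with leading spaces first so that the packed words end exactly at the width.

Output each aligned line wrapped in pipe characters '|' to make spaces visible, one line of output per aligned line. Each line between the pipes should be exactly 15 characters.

Answer: | soft algorithm|
|salt word water|
|     I universe|
|   content bird|
|        emerald|

Derivation:
Line 1: ['soft', 'algorithm'] (min_width=14, slack=1)
Line 2: ['salt', 'word', 'water'] (min_width=15, slack=0)
Line 3: ['I', 'universe'] (min_width=10, slack=5)
Line 4: ['content', 'bird'] (min_width=12, slack=3)
Line 5: ['emerald'] (min_width=7, slack=8)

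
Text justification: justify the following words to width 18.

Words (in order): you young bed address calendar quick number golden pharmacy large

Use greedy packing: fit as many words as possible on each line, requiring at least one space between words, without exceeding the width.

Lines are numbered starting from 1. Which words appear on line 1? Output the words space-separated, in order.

Line 1: ['you', 'young', 'bed'] (min_width=13, slack=5)
Line 2: ['address', 'calendar'] (min_width=16, slack=2)
Line 3: ['quick', 'number'] (min_width=12, slack=6)
Line 4: ['golden', 'pharmacy'] (min_width=15, slack=3)
Line 5: ['large'] (min_width=5, slack=13)

Answer: you young bed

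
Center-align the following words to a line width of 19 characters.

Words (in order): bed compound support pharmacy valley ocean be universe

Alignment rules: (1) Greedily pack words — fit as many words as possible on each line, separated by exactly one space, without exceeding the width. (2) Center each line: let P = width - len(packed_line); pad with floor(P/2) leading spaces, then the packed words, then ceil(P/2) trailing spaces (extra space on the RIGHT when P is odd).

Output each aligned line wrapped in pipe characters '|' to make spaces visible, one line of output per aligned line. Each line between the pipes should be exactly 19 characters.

Answer: |   bed compound    |
| support pharmacy  |
|  valley ocean be  |
|     universe      |

Derivation:
Line 1: ['bed', 'compound'] (min_width=12, slack=7)
Line 2: ['support', 'pharmacy'] (min_width=16, slack=3)
Line 3: ['valley', 'ocean', 'be'] (min_width=15, slack=4)
Line 4: ['universe'] (min_width=8, slack=11)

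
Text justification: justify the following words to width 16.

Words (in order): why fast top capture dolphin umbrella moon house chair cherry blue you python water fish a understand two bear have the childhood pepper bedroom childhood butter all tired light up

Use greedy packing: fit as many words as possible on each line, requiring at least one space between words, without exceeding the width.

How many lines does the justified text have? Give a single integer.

Line 1: ['why', 'fast', 'top'] (min_width=12, slack=4)
Line 2: ['capture', 'dolphin'] (min_width=15, slack=1)
Line 3: ['umbrella', 'moon'] (min_width=13, slack=3)
Line 4: ['house', 'chair'] (min_width=11, slack=5)
Line 5: ['cherry', 'blue', 'you'] (min_width=15, slack=1)
Line 6: ['python', 'water'] (min_width=12, slack=4)
Line 7: ['fish', 'a'] (min_width=6, slack=10)
Line 8: ['understand', 'two'] (min_width=14, slack=2)
Line 9: ['bear', 'have', 'the'] (min_width=13, slack=3)
Line 10: ['childhood', 'pepper'] (min_width=16, slack=0)
Line 11: ['bedroom'] (min_width=7, slack=9)
Line 12: ['childhood', 'butter'] (min_width=16, slack=0)
Line 13: ['all', 'tired', 'light'] (min_width=15, slack=1)
Line 14: ['up'] (min_width=2, slack=14)
Total lines: 14

Answer: 14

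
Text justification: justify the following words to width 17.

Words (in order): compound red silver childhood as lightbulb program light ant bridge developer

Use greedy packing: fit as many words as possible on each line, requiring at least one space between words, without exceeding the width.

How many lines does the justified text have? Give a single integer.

Line 1: ['compound', 'red'] (min_width=12, slack=5)
Line 2: ['silver', 'childhood'] (min_width=16, slack=1)
Line 3: ['as', 'lightbulb'] (min_width=12, slack=5)
Line 4: ['program', 'light', 'ant'] (min_width=17, slack=0)
Line 5: ['bridge', 'developer'] (min_width=16, slack=1)
Total lines: 5

Answer: 5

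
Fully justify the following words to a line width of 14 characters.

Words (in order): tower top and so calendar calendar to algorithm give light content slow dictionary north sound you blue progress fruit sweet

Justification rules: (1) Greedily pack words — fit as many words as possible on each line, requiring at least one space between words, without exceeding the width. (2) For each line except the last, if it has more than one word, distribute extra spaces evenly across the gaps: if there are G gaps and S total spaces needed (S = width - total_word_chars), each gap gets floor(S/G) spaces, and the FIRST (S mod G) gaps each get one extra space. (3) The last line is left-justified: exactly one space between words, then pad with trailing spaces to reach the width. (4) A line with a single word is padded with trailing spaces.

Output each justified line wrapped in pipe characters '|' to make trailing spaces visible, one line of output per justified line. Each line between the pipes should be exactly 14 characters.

Line 1: ['tower', 'top', 'and'] (min_width=13, slack=1)
Line 2: ['so', 'calendar'] (min_width=11, slack=3)
Line 3: ['calendar', 'to'] (min_width=11, slack=3)
Line 4: ['algorithm', 'give'] (min_width=14, slack=0)
Line 5: ['light', 'content'] (min_width=13, slack=1)
Line 6: ['slow'] (min_width=4, slack=10)
Line 7: ['dictionary'] (min_width=10, slack=4)
Line 8: ['north', 'sound'] (min_width=11, slack=3)
Line 9: ['you', 'blue'] (min_width=8, slack=6)
Line 10: ['progress', 'fruit'] (min_width=14, slack=0)
Line 11: ['sweet'] (min_width=5, slack=9)

Answer: |tower  top and|
|so    calendar|
|calendar    to|
|algorithm give|
|light  content|
|slow          |
|dictionary    |
|north    sound|
|you       blue|
|progress fruit|
|sweet         |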